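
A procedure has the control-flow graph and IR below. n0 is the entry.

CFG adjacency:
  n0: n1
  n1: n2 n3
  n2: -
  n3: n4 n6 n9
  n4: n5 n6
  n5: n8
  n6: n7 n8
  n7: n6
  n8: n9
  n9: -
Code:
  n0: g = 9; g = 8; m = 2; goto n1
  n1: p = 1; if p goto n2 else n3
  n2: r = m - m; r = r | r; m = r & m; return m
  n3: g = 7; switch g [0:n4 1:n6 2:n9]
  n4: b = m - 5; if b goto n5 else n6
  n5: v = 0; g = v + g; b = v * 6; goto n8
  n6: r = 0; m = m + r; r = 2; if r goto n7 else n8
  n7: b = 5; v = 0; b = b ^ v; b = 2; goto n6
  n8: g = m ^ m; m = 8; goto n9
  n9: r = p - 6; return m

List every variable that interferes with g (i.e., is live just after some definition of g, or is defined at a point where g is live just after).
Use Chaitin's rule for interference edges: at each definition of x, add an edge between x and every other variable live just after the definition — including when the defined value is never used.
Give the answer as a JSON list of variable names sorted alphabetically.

def/use:
  n0: def={g,m} ue=∅
  n1: def={p} ue=∅
  n2: def={m,r} ue={m}
  n3: def={g} ue=∅
  n4: def={b} ue={m}
  n5: def={b,g,v} ue={g}
  n6: def={m,r} ue={m}
  n7: def={b,v} ue=∅
  n8: def={g,m} ue={m}
  n9: def={r} ue={m,p}

Live sets:
  n0: in=∅ out={m}
  n1: in={m} out={m,p}
  n2: in={m} out=∅
  n3: in={m,p} out={g,m,p}
  n4: in={g,m,p} out={g,m,p}
  n5: in={g,m,p} out={m,p}
  n6: in={m,p} out={m,p}
  n7: in={m,p} out={m,p}
  n8: in={m,p} out={m,p}
  n9: in={m,p} out=∅

Conflict graph:
  b — {g,m,p,v}
  g — {b,m,p,v}
  m — {b,g,p,r,v}
  p — {b,g,m,r,v}
  r — {m,p}
  v — {b,g,m,p}

N(g) = ["b", "m", "p", "v"]

Answer: ["b", "m", "p", "v"]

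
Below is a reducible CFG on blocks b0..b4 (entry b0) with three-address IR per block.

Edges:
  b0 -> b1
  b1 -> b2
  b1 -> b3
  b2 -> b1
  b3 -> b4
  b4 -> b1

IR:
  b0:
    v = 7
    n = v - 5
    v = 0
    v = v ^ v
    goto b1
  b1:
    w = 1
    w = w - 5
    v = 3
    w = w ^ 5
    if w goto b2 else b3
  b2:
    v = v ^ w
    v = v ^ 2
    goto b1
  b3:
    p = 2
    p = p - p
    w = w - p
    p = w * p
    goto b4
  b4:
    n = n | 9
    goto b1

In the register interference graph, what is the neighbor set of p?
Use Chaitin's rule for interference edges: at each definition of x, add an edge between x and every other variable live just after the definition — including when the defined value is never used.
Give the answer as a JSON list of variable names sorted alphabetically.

Block summaries:
  b0: {n,v} / ∅
  b1: {v,w} / ∅
  b2: {v} / {v,w}
  b3: {p,w} / {w}
  b4: {n} / {n}

Backward fixpoint:
  live b0: ∅→{n}
  live b1: {n}→{n,v,w}
  live b2: {n,v,w}→{n}
  live b3: {n,w}→{n}
  live b4: {n}→{n}

Conflict graph:
  n — {p,v,w}
  p — {n,w}
  v — {n,w}
  w — {n,p,v}

N(p) = ["n", "w"]

Answer: ["n", "w"]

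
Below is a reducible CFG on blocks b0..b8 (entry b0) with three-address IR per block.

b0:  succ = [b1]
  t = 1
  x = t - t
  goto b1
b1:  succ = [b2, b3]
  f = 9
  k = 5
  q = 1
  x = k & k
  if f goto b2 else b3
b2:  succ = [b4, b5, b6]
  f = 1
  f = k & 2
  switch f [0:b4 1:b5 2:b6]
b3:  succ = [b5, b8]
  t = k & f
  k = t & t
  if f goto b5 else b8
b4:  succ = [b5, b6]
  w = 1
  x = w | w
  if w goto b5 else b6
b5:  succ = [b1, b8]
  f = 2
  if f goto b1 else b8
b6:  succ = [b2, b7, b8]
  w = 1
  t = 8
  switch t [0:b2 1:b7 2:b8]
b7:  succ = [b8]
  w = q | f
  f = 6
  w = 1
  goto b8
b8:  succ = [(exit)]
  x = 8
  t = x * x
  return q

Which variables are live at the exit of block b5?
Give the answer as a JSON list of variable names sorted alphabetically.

Block summaries:
  b0 def {t,x} use ∅
  b1 def {f,k,q,x} use ∅
  b2 def {f} use {k}
  b3 def {k,t} use {f,k}
  b4 def {w,x} use ∅
  b5 def {f} use ∅
  b6 def {t,w} use ∅
  b7 def {f,w} use {f,q}
  b8 def {t,x} use {q}

Live sets:
  b0 li=∅ lo=∅
  b1 li=∅ lo={f,k,q}
  b2 li={k,q} lo={f,k,q}
  b3 li={f,k,q} lo={q}
  b4 li={f,k,q} lo={f,k,q}
  b5 li={q} lo={q}
  b6 li={f,k,q} lo={f,k,q}
  b7 li={f,q} lo={q}
  b8 li={q} lo=∅

live-out(b5) = ["q"]

Answer: ["q"]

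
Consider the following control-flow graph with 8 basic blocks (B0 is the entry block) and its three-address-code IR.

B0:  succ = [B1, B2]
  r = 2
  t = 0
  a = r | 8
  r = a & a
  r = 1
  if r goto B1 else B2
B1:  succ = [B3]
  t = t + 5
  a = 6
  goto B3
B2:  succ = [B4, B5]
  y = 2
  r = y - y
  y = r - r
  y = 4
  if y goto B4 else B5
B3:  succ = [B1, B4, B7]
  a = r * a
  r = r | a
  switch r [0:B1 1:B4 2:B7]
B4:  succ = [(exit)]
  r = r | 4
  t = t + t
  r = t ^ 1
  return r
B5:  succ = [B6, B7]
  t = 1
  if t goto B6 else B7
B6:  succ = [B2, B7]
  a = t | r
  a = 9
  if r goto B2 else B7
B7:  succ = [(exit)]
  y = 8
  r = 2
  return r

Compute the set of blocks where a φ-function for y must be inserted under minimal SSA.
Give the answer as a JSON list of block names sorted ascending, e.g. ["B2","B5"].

idom tree: B1←B0 B2←B0 B3←B1 B4←B0 B5←B2 B6←B5 B7←B0
Dom at joins:
  B1: preds {B0,B3}: {B0} ∩ {B0,B1,B3} = {B0}; idom=B0
  B2: preds {B0,B6}: {B0} ∩ {B0,B2,B5,B6} = {B0}; idom=B0
  B4: preds {B2,B3}: {B0,B2} ∩ {B0,B1,B3} = {B0}; idom=B0
  B7: preds {B3,B5,B6}: {B0,B1,B3} ∩ {B0,B2,B5} ∩ {B0,B2,B5,B6} = {B0}; idom=B0

DF derivation:
  join B1 pred B0: · stop@B0
  join B1 pred B3: B3→B1 stop@B0
  join B2 pred B0: · stop@B0
  join B2 pred B6: B6→B5→B2 stop@B0
  join B4 pred B2: B2 stop@B0
  join B4 pred B3: B3→B1 stop@B0
  join B7 pred B3: B3→B1 stop@B0
  join B7 pred B5: B5→B2 stop@B0
  join B7 pred B6: B6→B5→B2 stop@B0
  B0: DF=∅
  B1: DF={B1,B4,B7}
  B2: DF={B2,B4,B7}
  B3: DF={B1,B4,B7}
  B4: DF=∅
  B5: DF={B2,B7}
  B6: DF={B2,B7}
  B7: DF=∅

φ for y: defs {B2,B7}
  DF⁺ = {B2,B4,B7}

Answer: ["B2", "B4", "B7"]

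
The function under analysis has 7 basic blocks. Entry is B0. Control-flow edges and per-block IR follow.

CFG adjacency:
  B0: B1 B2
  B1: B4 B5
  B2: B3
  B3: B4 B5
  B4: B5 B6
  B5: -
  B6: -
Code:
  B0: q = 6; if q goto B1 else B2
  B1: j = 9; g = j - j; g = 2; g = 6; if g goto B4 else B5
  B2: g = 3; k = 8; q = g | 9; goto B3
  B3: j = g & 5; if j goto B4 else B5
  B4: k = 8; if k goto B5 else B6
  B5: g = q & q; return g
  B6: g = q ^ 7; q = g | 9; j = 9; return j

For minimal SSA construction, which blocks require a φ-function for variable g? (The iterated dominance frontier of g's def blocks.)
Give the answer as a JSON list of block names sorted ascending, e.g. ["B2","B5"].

idom tree: B1←B0 B2←B0 B3←B2 B4←B0 B5←B0 B6←B4
Dom∩ at merges:
  B4: preds {B1,B3}: {B0,B1} ∩ {B0,B2,B3} = {B0}; idom=B0
  B5: preds {B1,B3,B4}: {B0,B1} ∩ {B0,B2,B3} ∩ {B0,B4} = {B0}; idom=B0

DF derivation:
  B4←B1: walk B1 to B0
  B4←B3: walk B3→B2 to B0
  B5←B1: walk B1 to B0
  B5←B3: walk B3→B2 to B0
  B5←B4: walk B4 to B0
  B0 → ∅
  B1 → {B4,B5}
  B2 → {B4,B5}
  B3 → {B4,B5}
  B4 → {B5}
  B5 → ∅
  B6 → ∅

φ for g: defs {B1,B2,B5,B6}
  DF⁺ = {B4,B5}

Answer: ["B4", "B5"]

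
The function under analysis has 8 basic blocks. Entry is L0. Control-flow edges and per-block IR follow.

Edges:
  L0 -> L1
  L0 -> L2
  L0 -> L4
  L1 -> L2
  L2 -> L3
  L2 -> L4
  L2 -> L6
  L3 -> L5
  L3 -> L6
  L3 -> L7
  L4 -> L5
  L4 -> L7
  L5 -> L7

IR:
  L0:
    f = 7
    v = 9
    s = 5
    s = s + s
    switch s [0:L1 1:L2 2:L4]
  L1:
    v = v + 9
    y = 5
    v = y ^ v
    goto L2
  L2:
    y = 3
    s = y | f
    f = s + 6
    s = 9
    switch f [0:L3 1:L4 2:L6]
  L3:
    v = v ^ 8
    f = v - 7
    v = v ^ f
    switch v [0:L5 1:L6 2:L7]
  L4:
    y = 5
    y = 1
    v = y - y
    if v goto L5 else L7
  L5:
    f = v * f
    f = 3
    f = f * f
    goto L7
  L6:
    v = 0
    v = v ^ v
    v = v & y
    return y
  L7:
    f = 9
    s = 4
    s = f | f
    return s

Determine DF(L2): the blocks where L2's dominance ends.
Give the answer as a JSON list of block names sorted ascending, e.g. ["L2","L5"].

Answer: ["L4", "L5", "L7"]

Working:
idom tree: L1←L0 L2←L0 L3←L2 L4←L0 L5←L0 L6←L2 L7←L0
Join-block Dom:
  L2: preds {L0,L1}: {L0} ∩ {L0,L1} = {L0}; idom=L0
  L4: preds {L0,L2}: {L0} ∩ {L0,L2} = {L0}; idom=L0
  L5: preds {L3,L4}: {L0,L2,L3} ∩ {L0,L4} = {L0}; idom=L0
  L6: preds {L2,L3}: {L0,L2} ∩ {L0,L2,L3} = {L0,L2}; idom=L2
  L7: preds {L3,L4,L5}: {L0,L2,L3} ∩ {L0,L4} ∩ {L0,L5} = {L0}; idom=L0

DF walk-up:
  join L2 pred L0: · stop@L0
  join L2 pred L1: L1 stop@L0
  join L4 pred L0: · stop@L0
  join L4 pred L2: L2 stop@L0
  join L5 pred L3: L3→L2 stop@L0
  join L5 pred L4: L4 stop@L0
  join L6 pred L2: · stop@L2
  join L6 pred L3: L3 stop@L2
  join L7 pred L3: L3→L2 stop@L0
  join L7 pred L4: L4 stop@L0
  join L7 pred L5: L5 stop@L0
  L0: DF=∅
  L1: DF={L2}
  L2: DF={L4,L5,L7}
  L3: DF={L5,L6,L7}
  L4: DF={L5,L7}
  L5: DF={L7}
  L6: DF=∅
  L7: DF=∅

DF(L2) = ["L4", "L5", "L7"]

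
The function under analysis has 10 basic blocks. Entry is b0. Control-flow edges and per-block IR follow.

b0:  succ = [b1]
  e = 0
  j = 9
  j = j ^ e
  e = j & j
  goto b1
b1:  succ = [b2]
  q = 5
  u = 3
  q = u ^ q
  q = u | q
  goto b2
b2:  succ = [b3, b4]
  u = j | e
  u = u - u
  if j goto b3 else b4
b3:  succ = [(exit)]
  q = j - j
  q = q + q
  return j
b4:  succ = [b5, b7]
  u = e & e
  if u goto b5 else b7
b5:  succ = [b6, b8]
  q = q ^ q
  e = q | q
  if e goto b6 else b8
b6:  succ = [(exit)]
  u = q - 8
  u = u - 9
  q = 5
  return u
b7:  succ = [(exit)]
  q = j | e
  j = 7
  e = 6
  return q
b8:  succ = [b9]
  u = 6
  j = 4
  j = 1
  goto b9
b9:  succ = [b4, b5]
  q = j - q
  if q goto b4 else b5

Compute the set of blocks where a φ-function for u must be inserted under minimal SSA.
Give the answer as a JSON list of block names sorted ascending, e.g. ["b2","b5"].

Answer: ["b4", "b5"]

Working:
idom tree: b1←b0 b2←b1 b3←b2 b4←b2 b5←b4 b6←b5 b7←b4 b8←b5 b9←b8
Dom∩ at merges:
  b4: preds {b2,b9}: {b0,b1,b2} ∩ {b0,b1,b2,b4,b5,b8,b9} = {b0,b1,b2}; idom=b2
  b5: preds {b4,b9}: {b0,b1,b2,b4} ∩ {b0,b1,b2,b4,b5,b8,b9} = {b0,b1,b2,b4}; idom=b4

Frontier:
  join b4 pred b2: · stop@b2
  join b4 pred b9: b9→b8→b5→b4 stop@b2
  join b5 pred b4: · stop@b4
  join b5 pred b9: b9→b8→b5 stop@b4
  b0 → ∅
  b1 → ∅
  b2 → ∅
  b3 → ∅
  b4 → {b4}
  b5 → {b4,b5}
  b6 → ∅
  b7 → ∅
  b8 → {b4,b5}
  b9 → {b4,b5}

φ for u: defs {b1,b2,b4,b6,b8}
  DF⁺ = {b4,b5}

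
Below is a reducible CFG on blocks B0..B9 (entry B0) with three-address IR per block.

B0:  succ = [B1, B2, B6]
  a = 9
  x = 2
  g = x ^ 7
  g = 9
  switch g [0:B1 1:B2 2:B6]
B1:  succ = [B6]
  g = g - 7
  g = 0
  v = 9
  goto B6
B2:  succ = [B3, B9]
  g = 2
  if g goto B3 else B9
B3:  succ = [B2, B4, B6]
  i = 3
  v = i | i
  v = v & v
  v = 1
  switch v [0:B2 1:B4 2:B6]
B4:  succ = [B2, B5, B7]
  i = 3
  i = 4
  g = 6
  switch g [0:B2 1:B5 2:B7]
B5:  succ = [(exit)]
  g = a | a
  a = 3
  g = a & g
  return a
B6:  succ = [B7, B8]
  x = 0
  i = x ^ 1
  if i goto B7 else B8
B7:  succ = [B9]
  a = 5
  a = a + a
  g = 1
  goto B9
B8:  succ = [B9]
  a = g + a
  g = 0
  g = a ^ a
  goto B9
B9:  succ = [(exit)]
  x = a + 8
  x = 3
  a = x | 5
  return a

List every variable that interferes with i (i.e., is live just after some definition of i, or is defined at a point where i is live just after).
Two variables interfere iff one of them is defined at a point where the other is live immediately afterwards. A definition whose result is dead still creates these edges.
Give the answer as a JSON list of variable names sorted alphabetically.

Per-block:
  B0: def={a,g,x} ue=∅
  B1: def={g,v} ue={g}
  B2: def={g} ue=∅
  B3: def={i,v} ue=∅
  B4: def={g,i} ue=∅
  B5: def={a,g} ue={a}
  B6: def={i,x} ue=∅
  B7: def={a,g} ue=∅
  B8: def={a,g} ue={a,g}
  B9: def={a,x} ue={a}

Liveness:
  live B0: ∅→{a,g}
  live B1: {a,g}→{a,g}
  live B2: {a}→{a,g}
  live B3: {a,g}→{a,g}
  live B4: {a}→{a}
  live B5: {a}→∅
  live B6: {a,g}→{a,g}
  live B7: ∅→{a}
  live B8: {a,g}→{a}
  live B9: {a}→∅

Interfere edges:
  a: {g,i,v,x}
  g: {a,i,v,x}
  i: {a,g}
  v: {a,g}
  x: {a,g}

N(i) = ["a", "g"]

Answer: ["a", "g"]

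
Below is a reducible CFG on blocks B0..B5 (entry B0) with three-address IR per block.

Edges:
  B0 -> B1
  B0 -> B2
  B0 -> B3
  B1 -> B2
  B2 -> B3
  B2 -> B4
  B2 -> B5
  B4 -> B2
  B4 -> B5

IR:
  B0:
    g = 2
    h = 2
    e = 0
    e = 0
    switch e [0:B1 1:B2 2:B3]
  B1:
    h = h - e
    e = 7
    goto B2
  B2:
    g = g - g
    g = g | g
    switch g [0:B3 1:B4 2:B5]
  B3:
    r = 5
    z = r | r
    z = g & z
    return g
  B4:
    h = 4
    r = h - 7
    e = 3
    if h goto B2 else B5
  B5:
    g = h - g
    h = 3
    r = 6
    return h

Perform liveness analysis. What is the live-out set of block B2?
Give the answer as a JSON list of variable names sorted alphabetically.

Answer: ["g", "h"]

Working:
Block summaries:
  B0: {e,g,h} / ∅
  B1: {e,h} / {e,h}
  B2: {g} / {g}
  B3: {r,z} / {g}
  B4: {e,h,r} / ∅
  B5: {g,h,r} / {g,h}

Backward fixpoint:
  B0 li=∅ lo={e,g,h}
  B1 li={e,g,h} lo={g,h}
  B2 li={g,h} lo={g,h}
  B3 li={g} lo=∅
  B4 li={g} lo={g,h}
  B5 li={g,h} lo=∅

live-out(B2) = ["g", "h"]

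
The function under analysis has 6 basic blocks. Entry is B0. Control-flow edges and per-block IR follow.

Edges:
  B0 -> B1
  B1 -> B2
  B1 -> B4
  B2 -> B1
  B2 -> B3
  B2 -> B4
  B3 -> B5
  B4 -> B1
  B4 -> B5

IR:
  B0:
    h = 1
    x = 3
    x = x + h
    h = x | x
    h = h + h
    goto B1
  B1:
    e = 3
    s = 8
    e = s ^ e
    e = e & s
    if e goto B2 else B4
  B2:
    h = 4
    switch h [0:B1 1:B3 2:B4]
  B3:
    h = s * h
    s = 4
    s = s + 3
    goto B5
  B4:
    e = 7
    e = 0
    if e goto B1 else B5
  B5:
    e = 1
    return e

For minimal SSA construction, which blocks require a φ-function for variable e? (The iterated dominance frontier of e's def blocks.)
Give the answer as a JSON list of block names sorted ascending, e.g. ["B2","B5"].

Answer: ["B1", "B5"]

Derivation:
idom tree: B1←B0 B2←B1 B3←B2 B4←B1 B5←B1
Join-block Dom:
  B1: preds {B0,B2,B4}: {B0} ∩ {B0,B1,B2} ∩ {B0,B1,B4} = {B0}; idom=B0
  B4: preds {B1,B2}: {B0,B1} ∩ {B0,B1,B2} = {B0,B1}; idom=B1
  B5: preds {B3,B4}: {B0,B1,B2,B3} ∩ {B0,B1,B4} = {B0,B1}; idom=B1

DF walk-up:
  join B1 pred B0: · stop@B0
  join B1 pred B2: B2→B1 stop@B0
  join B1 pred B4: B4→B1 stop@B0
  join B4 pred B1: · stop@B1
  join B4 pred B2: B2 stop@B1
  join B5 pred B3: B3→B2 stop@B1
  join B5 pred B4: B4 stop@B1
  B0: DF=∅
  B1: DF={B1}
  B2: DF={B1,B4,B5}
  B3: DF={B5}
  B4: DF={B1,B5}
  B5: DF=∅

φ for e: defs {B1,B4,B5}
  DF⁺ = {B1,B5}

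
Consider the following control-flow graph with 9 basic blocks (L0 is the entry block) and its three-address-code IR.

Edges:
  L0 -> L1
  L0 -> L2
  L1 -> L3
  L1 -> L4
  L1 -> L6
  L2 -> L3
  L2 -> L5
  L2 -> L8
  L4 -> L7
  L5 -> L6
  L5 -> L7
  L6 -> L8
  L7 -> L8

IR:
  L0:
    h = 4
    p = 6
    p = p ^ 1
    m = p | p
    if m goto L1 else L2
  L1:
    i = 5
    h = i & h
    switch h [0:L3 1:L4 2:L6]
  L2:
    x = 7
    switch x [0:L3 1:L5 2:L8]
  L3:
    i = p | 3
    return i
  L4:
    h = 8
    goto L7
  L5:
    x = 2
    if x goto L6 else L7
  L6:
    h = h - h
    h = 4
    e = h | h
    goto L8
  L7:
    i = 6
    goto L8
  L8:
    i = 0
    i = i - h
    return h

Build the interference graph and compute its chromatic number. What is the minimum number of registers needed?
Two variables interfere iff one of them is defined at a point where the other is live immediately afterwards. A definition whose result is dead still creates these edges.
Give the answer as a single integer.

Answer: 3

Working:
Per-block:
  L0 def {h,m,p} use ∅
  L1 def {h,i} use {h}
  L2 def {x} use ∅
  L3 def {i} use {p}
  L4 def {h} use ∅
  L5 def {x} use ∅
  L6 def {e,h} use {h}
  L7 def {i} use ∅
  L8 def {i} use {h}

Live sets:
  live L0: ∅→{h,p}
  live L1: {h,p}→{h,p}
  live L2: {h,p}→{h,p}
  live L3: {p}→∅
  live L4: ∅→{h}
  live L5: {h}→{h}
  live L6: {h}→{h}
  live L7: {h}→{h}
  live L8: {h}→∅

Conflict graph:
  e: {h}
  h: {e,i,m,p,x}
  i: {h,p}
  m: {h,p}
  p: {h,i,m,x}
  x: {h,p}

Colouring:
  clique {h,i,p} ⇒ need ≥ 3
  assign e→r1 h→r0 i→r2 m→r2 p→r1 x→r2 — no edge inside a register ⇒ χ ≤ 3
  χ = 3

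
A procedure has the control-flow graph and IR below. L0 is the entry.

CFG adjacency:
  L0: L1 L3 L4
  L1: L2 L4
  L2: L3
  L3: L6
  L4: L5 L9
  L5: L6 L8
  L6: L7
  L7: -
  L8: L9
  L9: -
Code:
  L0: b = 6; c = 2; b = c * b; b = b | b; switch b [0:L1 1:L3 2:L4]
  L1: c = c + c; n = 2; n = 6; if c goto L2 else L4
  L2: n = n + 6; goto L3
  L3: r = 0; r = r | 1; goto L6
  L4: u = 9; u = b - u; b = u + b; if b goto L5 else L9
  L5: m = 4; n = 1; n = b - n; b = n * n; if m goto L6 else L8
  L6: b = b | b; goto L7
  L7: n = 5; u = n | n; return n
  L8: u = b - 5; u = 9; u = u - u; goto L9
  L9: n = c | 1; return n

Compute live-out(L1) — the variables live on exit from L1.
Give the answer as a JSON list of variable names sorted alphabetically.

Answer: ["b", "c", "n"]

Derivation:
Per-block:
  L0: {b,c} / ∅
  L1: {c,n} / {c}
  L2: {n} / {n}
  L3: {r} / ∅
  L4: {b,u} / {b}
  L5: {b,m,n} / {b}
  L6: {b} / {b}
  L7: {n,u} / ∅
  L8: {u} / {b}
  L9: {n} / {c}

Backward fixpoint:
  L0: in=∅ out={b,c}
  L1: in={b,c} out={b,c,n}
  L2: in={b,n} out={b}
  L3: in={b} out={b}
  L4: in={b,c} out={b,c}
  L5: in={b,c} out={b,c}
  L6: in={b} out=∅
  L7: in=∅ out=∅
  L8: in={b,c} out={c}
  L9: in={c} out=∅

live-out(L1) = ["b", "c", "n"]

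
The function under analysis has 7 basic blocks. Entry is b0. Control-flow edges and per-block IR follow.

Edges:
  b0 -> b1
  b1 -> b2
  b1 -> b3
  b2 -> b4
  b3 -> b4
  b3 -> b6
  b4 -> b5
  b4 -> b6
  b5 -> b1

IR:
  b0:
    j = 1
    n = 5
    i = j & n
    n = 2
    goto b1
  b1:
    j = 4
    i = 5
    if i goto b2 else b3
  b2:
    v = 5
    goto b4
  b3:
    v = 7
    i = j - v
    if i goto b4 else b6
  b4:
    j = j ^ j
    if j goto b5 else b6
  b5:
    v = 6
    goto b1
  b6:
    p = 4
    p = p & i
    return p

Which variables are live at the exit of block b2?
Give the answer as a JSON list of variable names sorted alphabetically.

Per-block:
  b0: {i,j,n} / ∅
  b1: {i,j} / ∅
  b2: {v} / ∅
  b3: {i,v} / {j}
  b4: {j} / {j}
  b5: {v} / ∅
  b6: {p} / {i}

Backward fixpoint:
  b0: in=∅ out=∅
  b1: in=∅ out={i,j}
  b2: in={i,j} out={i,j}
  b3: in={j} out={i,j}
  b4: in={i,j} out={i}
  b5: in=∅ out=∅
  b6: in={i} out=∅

live-out(b2) = ["i", "j"]

Answer: ["i", "j"]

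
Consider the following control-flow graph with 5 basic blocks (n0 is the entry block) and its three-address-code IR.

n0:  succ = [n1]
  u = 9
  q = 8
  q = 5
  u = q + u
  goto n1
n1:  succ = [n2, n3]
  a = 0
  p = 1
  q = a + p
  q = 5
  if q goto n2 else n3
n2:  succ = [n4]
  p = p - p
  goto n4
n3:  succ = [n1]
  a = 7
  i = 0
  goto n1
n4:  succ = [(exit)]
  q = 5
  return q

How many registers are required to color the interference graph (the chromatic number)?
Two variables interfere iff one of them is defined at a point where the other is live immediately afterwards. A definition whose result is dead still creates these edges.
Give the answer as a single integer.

Answer: 2

Working:
def/use:
  n0: def={q,u} ue=∅
  n1: def={a,p,q} ue=∅
  n2: def={p} ue={p}
  n3: def={a,i} ue=∅
  n4: def={q} ue=∅

Liveness:
  n0 li=∅ lo=∅
  n1 li=∅ lo={p}
  n2 li={p} lo=∅
  n3 li=∅ lo=∅
  n4 li=∅ lo=∅

Interference:
  a — {p}
  i — ∅
  p — {a,q}
  q — {p,u}
  u — {q}

Registers:
  clique {a,p} ⇒ need ≥ 2
  assign a→c1 i→c0 p→c0 q→c1 u→c0 — no edge inside a register ⇒ χ ≤ 2
  χ = 2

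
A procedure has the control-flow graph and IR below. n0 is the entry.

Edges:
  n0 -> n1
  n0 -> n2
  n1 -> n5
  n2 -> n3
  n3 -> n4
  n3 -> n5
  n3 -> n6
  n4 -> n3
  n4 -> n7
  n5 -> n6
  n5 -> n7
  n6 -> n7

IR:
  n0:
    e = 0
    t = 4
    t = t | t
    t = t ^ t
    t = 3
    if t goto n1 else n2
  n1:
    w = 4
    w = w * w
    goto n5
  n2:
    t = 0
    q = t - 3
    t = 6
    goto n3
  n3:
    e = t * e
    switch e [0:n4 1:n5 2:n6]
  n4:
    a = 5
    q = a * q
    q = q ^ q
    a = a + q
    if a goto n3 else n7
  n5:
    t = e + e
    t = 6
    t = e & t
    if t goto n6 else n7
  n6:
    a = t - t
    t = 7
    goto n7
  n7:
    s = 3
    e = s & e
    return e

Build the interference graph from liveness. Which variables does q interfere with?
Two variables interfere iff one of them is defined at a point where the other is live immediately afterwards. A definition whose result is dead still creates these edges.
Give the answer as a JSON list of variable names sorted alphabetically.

def/use:
  n0: def={e,t} ue=∅
  n1: def={w} ue=∅
  n2: def={q,t} ue=∅
  n3: def={e} ue={e,t}
  n4: def={a,q} ue={q}
  n5: def={t} ue={e}
  n6: def={a,t} ue={t}
  n7: def={e,s} ue={e}

Backward fixpoint:
  n0: in=∅ out={e}
  n1: in={e} out={e}
  n2: in={e} out={e,q,t}
  n3: in={e,q,t} out={e,q,t}
  n4: in={e,q,t} out={e,q,t}
  n5: in={e} out={e,t}
  n6: in={e,t} out={e}
  n7: in={e} out=∅

Interfere edges:
  a — {e,q,t}
  e — {a,q,s,t,w}
  q — {a,e,t}
  s — {e}
  t — {a,e,q}
  w — {e}

N(q) = ["a", "e", "t"]

Answer: ["a", "e", "t"]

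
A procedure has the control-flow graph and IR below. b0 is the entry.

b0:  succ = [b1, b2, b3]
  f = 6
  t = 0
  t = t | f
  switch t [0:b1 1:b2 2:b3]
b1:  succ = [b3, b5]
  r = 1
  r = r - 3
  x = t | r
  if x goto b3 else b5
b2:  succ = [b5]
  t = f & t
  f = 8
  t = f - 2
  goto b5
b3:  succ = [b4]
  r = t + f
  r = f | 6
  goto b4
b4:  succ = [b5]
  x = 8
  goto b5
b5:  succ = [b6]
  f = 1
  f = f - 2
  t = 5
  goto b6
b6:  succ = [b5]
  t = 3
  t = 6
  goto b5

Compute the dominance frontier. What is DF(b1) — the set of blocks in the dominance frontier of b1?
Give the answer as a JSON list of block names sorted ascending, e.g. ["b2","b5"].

idom tree: b1←b0 b2←b0 b3←b0 b4←b3 b5←b0 b6←b5
Dom∩ at merges:
  b3: preds {b0,b1}: {b0} ∩ {b0,b1} = {b0}; idom=b0
  b5: preds {b1,b2,b4,b6}: {b0,b1} ∩ {b0,b2} ∩ {b0,b3,b4} ∩ {b0,b5,b6} = {b0}; idom=b0

DF walk-up:
  join b3 pred b0: · stop@b0
  join b3 pred b1: b1 stop@b0
  join b5 pred b1: b1 stop@b0
  join b5 pred b2: b2 stop@b0
  join b5 pred b4: b4→b3 stop@b0
  join b5 pred b6: b6→b5 stop@b0
  DF(b0)=∅
  DF(b1)={b3,b5}
  DF(b2)={b5}
  DF(b3)={b5}
  DF(b4)={b5}
  DF(b5)={b5}
  DF(b6)={b5}

DF(b1) = ["b3", "b5"]

Answer: ["b3", "b5"]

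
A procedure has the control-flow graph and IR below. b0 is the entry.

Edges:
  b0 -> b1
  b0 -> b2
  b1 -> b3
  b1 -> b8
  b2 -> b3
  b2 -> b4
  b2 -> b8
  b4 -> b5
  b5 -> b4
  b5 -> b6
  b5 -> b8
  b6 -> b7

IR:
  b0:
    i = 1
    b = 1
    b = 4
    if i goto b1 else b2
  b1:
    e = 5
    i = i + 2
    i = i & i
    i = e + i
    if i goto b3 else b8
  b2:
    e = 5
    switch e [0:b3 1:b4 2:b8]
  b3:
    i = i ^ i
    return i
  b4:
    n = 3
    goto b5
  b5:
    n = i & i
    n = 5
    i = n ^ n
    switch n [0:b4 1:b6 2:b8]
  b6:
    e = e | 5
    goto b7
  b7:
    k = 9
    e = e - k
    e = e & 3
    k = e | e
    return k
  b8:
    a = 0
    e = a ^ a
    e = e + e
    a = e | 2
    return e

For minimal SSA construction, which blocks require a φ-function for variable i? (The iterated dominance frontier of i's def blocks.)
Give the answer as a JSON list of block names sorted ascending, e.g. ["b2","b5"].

Answer: ["b3", "b4", "b8"]

Analysis:
idom tree: b1←b0 b2←b0 b3←b0 b4←b2 b5←b4 b6←b5 b7←b6 b8←b0
Join-block Dom:
  b3: preds {b1,b2}: {b0,b1} ∩ {b0,b2} = {b0}; idom=b0
  b4: preds {b2,b5}: {b0,b2} ∩ {b0,b2,b4,b5} = {b0,b2}; idom=b2
  b8: preds {b1,b2,b5}: {b0,b1} ∩ {b0,b2} ∩ {b0,b2,b4,b5} = {b0}; idom=b0

DF derivation:
  b3←b1: walk b1 to b0
  b3←b2: walk b2 to b0
  b4←b2: walk · to b2
  b4←b5: walk b5→b4 to b2
  b8←b1: walk b1 to b0
  b8←b2: walk b2 to b0
  b8←b5: walk b5→b4→b2 to b0
  b0: DF=∅
  b1: DF={b3,b8}
  b2: DF={b3,b8}
  b3: DF=∅
  b4: DF={b4,b8}
  b5: DF={b4,b8}
  b6: DF=∅
  b7: DF=∅
  b8: DF=∅

φ for i: defs {b0,b1,b3,b5}
  DF⁺ = {b3,b4,b8}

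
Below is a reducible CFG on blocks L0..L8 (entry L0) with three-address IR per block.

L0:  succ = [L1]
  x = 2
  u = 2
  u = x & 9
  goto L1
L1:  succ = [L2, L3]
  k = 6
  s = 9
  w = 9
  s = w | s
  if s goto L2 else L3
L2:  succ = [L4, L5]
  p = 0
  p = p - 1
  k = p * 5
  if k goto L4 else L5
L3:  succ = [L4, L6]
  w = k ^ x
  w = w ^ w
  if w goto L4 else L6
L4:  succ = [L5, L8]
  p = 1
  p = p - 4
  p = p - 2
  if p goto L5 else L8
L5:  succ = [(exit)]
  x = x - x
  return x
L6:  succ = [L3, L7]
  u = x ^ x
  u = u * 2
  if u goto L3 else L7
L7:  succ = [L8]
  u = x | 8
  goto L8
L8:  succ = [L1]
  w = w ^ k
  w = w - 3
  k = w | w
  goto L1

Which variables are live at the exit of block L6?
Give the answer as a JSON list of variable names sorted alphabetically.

Block summaries:
  L0 def {u,x} use ∅
  L1 def {k,s,w} use ∅
  L2 def {k,p} use ∅
  L3 def {w} use {k,x}
  L4 def {p} use ∅
  L5 def {x} use {x}
  L6 def {u} use {x}
  L7 def {u} use {x}
  L8 def {k,w} use {k,w}

Backward fixpoint:
  live L0: ∅→{x}
  live L1: {x}→{k,w,x}
  live L2: {w,x}→{k,w,x}
  live L3: {k,x}→{k,w,x}
  live L4: {k,w,x}→{k,w,x}
  live L5: {x}→∅
  live L6: {k,w,x}→{k,w,x}
  live L7: {k,w,x}→{k,w,x}
  live L8: {k,w,x}→{x}

live-out(L6) = ["k", "w", "x"]

Answer: ["k", "w", "x"]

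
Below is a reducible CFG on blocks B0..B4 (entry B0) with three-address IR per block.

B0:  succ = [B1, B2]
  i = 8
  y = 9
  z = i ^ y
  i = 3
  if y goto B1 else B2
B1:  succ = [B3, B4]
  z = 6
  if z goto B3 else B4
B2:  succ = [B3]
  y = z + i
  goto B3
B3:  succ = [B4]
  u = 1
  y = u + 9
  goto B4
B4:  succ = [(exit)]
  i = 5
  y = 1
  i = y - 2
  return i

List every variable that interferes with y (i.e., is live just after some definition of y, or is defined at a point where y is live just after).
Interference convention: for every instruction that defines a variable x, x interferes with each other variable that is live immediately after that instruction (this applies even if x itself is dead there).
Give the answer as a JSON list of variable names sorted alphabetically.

Answer: ["i", "z"]

Analysis:
Per-block:
  B0 def {i,y,z} use ∅
  B1 def {z} use ∅
  B2 def {y} use {i,z}
  B3 def {u,y} use ∅
  B4 def {i,y} use ∅

Backward fixpoint:
  B0: in=∅ out={i,z}
  B1: in=∅ out=∅
  B2: in={i,z} out=∅
  B3: in=∅ out=∅
  B4: in=∅ out=∅

Interference:
  i — {y,z}
  u — ∅
  y — {i,z}
  z — {i,y}

N(y) = ["i", "z"]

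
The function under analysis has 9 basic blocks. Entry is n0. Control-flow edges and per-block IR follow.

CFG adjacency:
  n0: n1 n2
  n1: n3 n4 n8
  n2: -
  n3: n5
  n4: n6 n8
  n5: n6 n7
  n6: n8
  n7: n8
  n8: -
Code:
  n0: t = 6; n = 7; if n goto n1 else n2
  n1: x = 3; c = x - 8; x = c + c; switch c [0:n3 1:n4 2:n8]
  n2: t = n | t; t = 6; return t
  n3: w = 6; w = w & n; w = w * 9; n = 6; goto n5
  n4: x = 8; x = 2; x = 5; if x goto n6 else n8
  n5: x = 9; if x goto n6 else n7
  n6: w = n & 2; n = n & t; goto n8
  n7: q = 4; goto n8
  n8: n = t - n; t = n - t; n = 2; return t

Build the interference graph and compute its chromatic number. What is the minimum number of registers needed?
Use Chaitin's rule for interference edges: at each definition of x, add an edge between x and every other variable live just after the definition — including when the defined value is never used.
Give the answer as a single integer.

Answer: 4

Derivation:
def/use:
  n0 def {n,t} use ∅
  n1 def {c,x} use ∅
  n2 def {t} use {n,t}
  n3 def {n,w} use {n}
  n4 def {x} use ∅
  n5 def {x} use ∅
  n6 def {n,w} use {n,t}
  n7 def {q} use ∅
  n8 def {n,t} use {n,t}

Backward fixpoint:
  n0 li=∅ lo={n,t}
  n1 li={n,t} lo={n,t}
  n2 li={n,t} lo=∅
  n3 li={n,t} lo={n,t}
  n4 li={n,t} lo={n,t}
  n5 li={n,t} lo={n,t}
  n6 li={n,t} lo={n,t}
  n7 li={n,t} lo={n,t}
  n8 li={n,t} lo=∅

Conflict graph:
  c↔{n,t,x}
  n↔{c,q,t,w,x}
  q↔{n,t}
  t↔{c,n,q,w,x}
  w↔{n,t}
  x↔{c,n,t}

Colouring:
  clique {c,n,t,x} ⇒ need ≥ 4
  assign c→r2 n→r0 q→r2 t→r1 w→r2 x→r3 — no edge inside a register ⇒ χ ≤ 4
  χ = 4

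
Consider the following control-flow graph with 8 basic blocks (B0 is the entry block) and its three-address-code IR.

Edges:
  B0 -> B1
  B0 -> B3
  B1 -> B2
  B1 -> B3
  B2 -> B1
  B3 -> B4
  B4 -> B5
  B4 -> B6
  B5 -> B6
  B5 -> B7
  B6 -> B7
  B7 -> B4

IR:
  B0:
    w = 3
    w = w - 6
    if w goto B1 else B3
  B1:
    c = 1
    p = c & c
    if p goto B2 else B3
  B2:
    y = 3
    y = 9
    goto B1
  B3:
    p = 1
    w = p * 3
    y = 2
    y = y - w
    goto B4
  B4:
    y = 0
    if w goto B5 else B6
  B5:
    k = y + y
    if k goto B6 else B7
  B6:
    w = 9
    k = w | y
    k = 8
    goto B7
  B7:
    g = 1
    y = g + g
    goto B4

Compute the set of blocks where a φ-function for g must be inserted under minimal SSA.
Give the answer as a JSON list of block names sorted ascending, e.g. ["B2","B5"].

idom tree: B1←B0 B2←B1 B3←B0 B4←B3 B5←B4 B6←B4 B7←B4
Join-block Dom:
  B1: preds {B0,B2}: {B0} ∩ {B0,B1,B2} = {B0}; idom=B0
  B3: preds {B0,B1}: {B0} ∩ {B0,B1} = {B0}; idom=B0
  B4: preds {B3,B7}: {B0,B3} ∩ {B0,B3,B4,B7} = {B0,B3}; idom=B3
  B6: preds {B4,B5}: {B0,B3,B4} ∩ {B0,B3,B4,B5} = {B0,B3,B4}; idom=B4
  B7: preds {B5,B6}: {B0,B3,B4,B5} ∩ {B0,B3,B4,B6} = {B0,B3,B4}; idom=B4

Frontier:
  join B1 pred B0: · stop@B0
  join B1 pred B2: B2→B1 stop@B0
  join B3 pred B0: · stop@B0
  join B3 pred B1: B1 stop@B0
  join B4 pred B3: · stop@B3
  join B4 pred B7: B7→B4 stop@B3
  join B6 pred B4: · stop@B4
  join B6 pred B5: B5 stop@B4
  join B7 pred B5: B5 stop@B4
  join B7 pred B6: B6 stop@B4
  DF(B0)=∅
  DF(B1)={B1,B3}
  DF(B2)={B1}
  DF(B3)=∅
  DF(B4)={B4}
  DF(B5)={B6,B7}
  DF(B6)={B7}
  DF(B7)={B4}

φ for g: defs {B7}
  DF⁺ = {B4}

Answer: ["B4"]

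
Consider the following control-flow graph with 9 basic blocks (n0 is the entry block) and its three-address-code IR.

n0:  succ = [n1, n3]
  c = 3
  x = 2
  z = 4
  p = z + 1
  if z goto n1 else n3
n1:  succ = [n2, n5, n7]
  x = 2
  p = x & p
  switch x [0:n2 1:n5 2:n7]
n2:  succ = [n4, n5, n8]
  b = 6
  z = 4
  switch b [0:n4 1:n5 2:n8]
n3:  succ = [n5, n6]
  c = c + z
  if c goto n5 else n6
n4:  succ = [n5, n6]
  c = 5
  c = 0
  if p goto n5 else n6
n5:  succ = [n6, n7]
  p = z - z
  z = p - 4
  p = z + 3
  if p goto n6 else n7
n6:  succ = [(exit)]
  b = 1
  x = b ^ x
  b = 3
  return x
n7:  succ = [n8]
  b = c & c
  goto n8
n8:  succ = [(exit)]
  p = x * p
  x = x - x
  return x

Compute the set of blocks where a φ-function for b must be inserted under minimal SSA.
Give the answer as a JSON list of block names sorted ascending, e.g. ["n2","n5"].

idom tree: n1←n0 n2←n1 n3←n0 n4←n2 n5←n0 n6←n0 n7←n0 n8←n0
Dom∩ at merges:
  n5: preds {n1,n2,n3,n4}: {n0,n1} ∩ {n0,n1,n2} ∩ {n0,n3} ∩ {n0,n1,n2,n4} = {n0}; idom=n0
  n6: preds {n3,n4,n5}: {n0,n3} ∩ {n0,n1,n2,n4} ∩ {n0,n5} = {n0}; idom=n0
  n7: preds {n1,n5}: {n0,n1} ∩ {n0,n5} = {n0}; idom=n0
  n8: preds {n2,n7}: {n0,n1,n2} ∩ {n0,n7} = {n0}; idom=n0

Frontier:
  join n5 pred n1: n1 stop@n0
  join n5 pred n2: n2→n1 stop@n0
  join n5 pred n3: n3 stop@n0
  join n5 pred n4: n4→n2→n1 stop@n0
  join n6 pred n3: n3 stop@n0
  join n6 pred n4: n4→n2→n1 stop@n0
  join n6 pred n5: n5 stop@n0
  join n7 pred n1: n1 stop@n0
  join n7 pred n5: n5 stop@n0
  join n8 pred n2: n2→n1 stop@n0
  join n8 pred n7: n7 stop@n0
  n0: DF=∅
  n1: DF={n5,n6,n7,n8}
  n2: DF={n5,n6,n8}
  n3: DF={n5,n6}
  n4: DF={n5,n6}
  n5: DF={n6,n7}
  n6: DF=∅
  n7: DF={n8}
  n8: DF=∅

φ for b: defs {n2,n6,n7}
  DF⁺ = {n5,n6,n7,n8}

Answer: ["n5", "n6", "n7", "n8"]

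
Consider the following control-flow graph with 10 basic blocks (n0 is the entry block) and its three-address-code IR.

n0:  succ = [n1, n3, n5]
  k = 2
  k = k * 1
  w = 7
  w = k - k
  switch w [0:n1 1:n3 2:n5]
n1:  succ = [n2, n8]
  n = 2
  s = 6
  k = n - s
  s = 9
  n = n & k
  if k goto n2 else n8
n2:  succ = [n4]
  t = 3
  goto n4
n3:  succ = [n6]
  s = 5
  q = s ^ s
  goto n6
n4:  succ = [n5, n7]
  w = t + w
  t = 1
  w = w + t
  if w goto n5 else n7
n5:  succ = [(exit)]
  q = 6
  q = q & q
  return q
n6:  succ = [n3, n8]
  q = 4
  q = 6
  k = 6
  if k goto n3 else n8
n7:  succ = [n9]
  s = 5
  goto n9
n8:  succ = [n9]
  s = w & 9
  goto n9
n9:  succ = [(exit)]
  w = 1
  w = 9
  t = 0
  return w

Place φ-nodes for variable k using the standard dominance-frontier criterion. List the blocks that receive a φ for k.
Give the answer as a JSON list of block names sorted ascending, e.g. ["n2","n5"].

Answer: ["n3", "n5", "n8", "n9"]

Analysis:
idom tree: n1←n0 n2←n1 n3←n0 n4←n2 n5←n0 n6←n3 n7←n4 n8←n0 n9←n0
Dom∩ at merges:
  n3: preds {n0,n6}: {n0} ∩ {n0,n3,n6} = {n0}; idom=n0
  n5: preds {n0,n4}: {n0} ∩ {n0,n1,n2,n4} = {n0}; idom=n0
  n8: preds {n1,n6}: {n0,n1} ∩ {n0,n3,n6} = {n0}; idom=n0
  n9: preds {n7,n8}: {n0,n1,n2,n4,n7} ∩ {n0,n8} = {n0}; idom=n0

DF derivation:
  n3←n0: walk · to n0
  n3←n6: walk n6→n3 to n0
  n5←n0: walk · to n0
  n5←n4: walk n4→n2→n1 to n0
  n8←n1: walk n1 to n0
  n8←n6: walk n6→n3 to n0
  n9←n7: walk n7→n4→n2→n1 to n0
  n9←n8: walk n8 to n0
  n0: DF=∅
  n1: DF={n5,n8,n9}
  n2: DF={n5,n9}
  n3: DF={n3,n8}
  n4: DF={n5,n9}
  n5: DF=∅
  n6: DF={n3,n8}
  n7: DF={n9}
  n8: DF={n9}
  n9: DF=∅

φ for k: defs {n0,n1,n6}
  DF⁺ = {n3,n5,n8,n9}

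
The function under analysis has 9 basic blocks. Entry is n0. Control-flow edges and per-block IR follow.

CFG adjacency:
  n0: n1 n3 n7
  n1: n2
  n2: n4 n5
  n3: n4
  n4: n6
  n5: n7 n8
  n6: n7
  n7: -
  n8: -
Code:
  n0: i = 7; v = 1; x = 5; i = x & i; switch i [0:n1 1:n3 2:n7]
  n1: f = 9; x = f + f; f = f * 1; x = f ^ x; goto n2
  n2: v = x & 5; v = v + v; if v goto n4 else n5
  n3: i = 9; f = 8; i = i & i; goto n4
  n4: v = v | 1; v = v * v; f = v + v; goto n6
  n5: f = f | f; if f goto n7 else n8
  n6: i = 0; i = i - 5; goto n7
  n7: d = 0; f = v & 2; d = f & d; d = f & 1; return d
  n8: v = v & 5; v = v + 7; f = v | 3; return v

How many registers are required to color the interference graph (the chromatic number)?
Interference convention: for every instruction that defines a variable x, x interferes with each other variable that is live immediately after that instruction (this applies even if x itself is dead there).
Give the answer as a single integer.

Answer: 4

Working:
Block summaries:
  n0: def={i,v,x} ue=∅
  n1: def={f,x} ue=∅
  n2: def={v} ue={x}
  n3: def={f,i} ue=∅
  n4: def={f,v} ue={v}
  n5: def={f} ue={f}
  n6: def={i} ue=∅
  n7: def={d,f} ue={v}
  n8: def={f,v} ue={v}

Backward fixpoint:
  live n0: ∅→{v}
  live n1: ∅→{f,x}
  live n2: {f,x}→{f,v}
  live n3: {v}→{v}
  live n4: {v}→{v}
  live n5: {f,v}→{v}
  live n6: {v}→{v}
  live n7: {v}→∅
  live n8: {v}→∅

Conflict graph:
  d: {f,v}
  f: {d,i,v,x}
  i: {f,v,x}
  v: {d,f,i,x}
  x: {f,i,v}

Registers:
  lower bound: {f,i,v,x} mutually conflict ⇒ χ ≥ 4
  assign d→r2 f→r0 i→r2 v→r1 x→r3 — no edge inside a register ⇒ χ ≤ 4
  χ = 4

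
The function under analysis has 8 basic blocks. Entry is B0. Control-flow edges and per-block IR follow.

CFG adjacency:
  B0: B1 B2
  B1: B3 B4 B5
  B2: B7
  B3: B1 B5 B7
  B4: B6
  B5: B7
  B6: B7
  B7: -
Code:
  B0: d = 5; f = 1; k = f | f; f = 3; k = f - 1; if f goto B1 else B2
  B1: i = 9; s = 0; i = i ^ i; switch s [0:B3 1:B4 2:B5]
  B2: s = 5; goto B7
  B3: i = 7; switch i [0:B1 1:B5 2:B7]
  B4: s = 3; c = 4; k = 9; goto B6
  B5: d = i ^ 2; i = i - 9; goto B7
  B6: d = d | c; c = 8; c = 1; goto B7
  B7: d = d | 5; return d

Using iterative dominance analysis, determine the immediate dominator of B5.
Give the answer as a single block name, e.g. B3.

Answer: B1

Derivation:
idom tree: B1←B0 B2←B0 B3←B1 B4←B1 B5←B1 B6←B4 B7←B0
Dom at joins:
  B1: preds {B0,B3}: {B0} ∩ {B0,B1,B3} = {B0}; idom=B0
  B5: preds {B1,B3}: {B0,B1} ∩ {B0,B1,B3} = {B0,B1}; idom=B1
  B7: preds {B2,B3,B5,B6}: {B0,B2} ∩ {B0,B1,B3} ∩ {B0,B1,B5} ∩ {B0,B1,B4,B6} = {B0}; idom=B0

idom(B5) = B1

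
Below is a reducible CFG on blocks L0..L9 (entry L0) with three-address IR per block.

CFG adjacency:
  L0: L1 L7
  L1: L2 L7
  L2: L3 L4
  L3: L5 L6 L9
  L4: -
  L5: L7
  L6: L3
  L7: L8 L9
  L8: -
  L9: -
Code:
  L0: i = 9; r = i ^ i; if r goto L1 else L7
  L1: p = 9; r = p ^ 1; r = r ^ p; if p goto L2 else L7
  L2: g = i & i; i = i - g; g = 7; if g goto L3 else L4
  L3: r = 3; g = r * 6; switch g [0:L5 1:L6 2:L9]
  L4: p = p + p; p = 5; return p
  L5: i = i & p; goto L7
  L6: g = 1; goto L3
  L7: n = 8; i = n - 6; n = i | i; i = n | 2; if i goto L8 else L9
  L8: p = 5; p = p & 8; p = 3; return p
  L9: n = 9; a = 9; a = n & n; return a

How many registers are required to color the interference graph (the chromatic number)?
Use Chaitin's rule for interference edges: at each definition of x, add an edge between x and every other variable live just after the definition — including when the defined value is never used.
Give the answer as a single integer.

Per-block:
  L0: {i,r} / ∅
  L1: {p,r} / ∅
  L2: {g,i} / {i}
  L3: {g,r} / ∅
  L4: {p} / {p}
  L5: {i} / {i,p}
  L6: {g} / ∅
  L7: {i,n} / ∅
  L8: {p} / ∅
  L9: {a,n} / ∅

Liveness:
  L0 li=∅ lo={i}
  L1 li={i} lo={i,p}
  L2 li={i,p} lo={i,p}
  L3 li={i,p} lo={i,p}
  L4 li={p} lo=∅
  L5 li={i,p} lo=∅
  L6 li={i,p} lo={i,p}
  L7 li=∅ lo=∅
  L8 li=∅ lo=∅
  L9 li=∅ lo=∅

Conflict graph:
  a: {n}
  g: {i,p}
  i: {g,p,r}
  n: {a}
  p: {g,i,r}
  r: {i,p}

Registers:
  lower bound: {g,i,p} mutually conflict ⇒ χ ≥ 3
  3-colouring: R0={a,i}  R1={n,p}  R2={g,r}
  χ = 3

Answer: 3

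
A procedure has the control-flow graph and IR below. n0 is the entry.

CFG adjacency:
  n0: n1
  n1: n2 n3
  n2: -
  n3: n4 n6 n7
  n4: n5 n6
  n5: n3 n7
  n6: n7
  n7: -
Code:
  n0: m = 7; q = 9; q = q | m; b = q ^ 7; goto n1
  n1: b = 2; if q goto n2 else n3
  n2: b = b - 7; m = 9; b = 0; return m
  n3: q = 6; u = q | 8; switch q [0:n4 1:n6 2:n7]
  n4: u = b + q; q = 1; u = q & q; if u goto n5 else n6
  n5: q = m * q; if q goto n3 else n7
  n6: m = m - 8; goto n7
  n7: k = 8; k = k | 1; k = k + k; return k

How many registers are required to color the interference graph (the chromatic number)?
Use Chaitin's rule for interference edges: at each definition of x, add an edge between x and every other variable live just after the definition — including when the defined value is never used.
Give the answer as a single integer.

Answer: 4

Derivation:
Per-block:
  n0: def={b,m,q} ue=∅
  n1: def={b} ue={q}
  n2: def={b,m} ue={b}
  n3: def={q,u} ue=∅
  n4: def={q,u} ue={b,q}
  n5: def={q} ue={m,q}
  n6: def={m} ue={m}
  n7: def={k} ue=∅

Live sets:
  n0: in=∅ out={m,q}
  n1: in={m,q} out={b,m}
  n2: in={b} out=∅
  n3: in={b,m} out={b,m,q}
  n4: in={b,m,q} out={b,m,q}
  n5: in={b,m,q} out={b,m}
  n6: in={m} out=∅
  n7: in=∅ out=∅

Interfere edges:
  b↔{m,q,u}
  k↔∅
  m↔{b,q,u}
  q↔{b,m,u}
  u↔{b,m,q}

Chromatic number:
  lower bound: {b,m,q,u} mutually conflict ⇒ χ ≥ 4
  assign b→r0 k→r0 m→r1 q→r2 u→r3 — no edge inside a register ⇒ χ ≤ 4
  χ = 4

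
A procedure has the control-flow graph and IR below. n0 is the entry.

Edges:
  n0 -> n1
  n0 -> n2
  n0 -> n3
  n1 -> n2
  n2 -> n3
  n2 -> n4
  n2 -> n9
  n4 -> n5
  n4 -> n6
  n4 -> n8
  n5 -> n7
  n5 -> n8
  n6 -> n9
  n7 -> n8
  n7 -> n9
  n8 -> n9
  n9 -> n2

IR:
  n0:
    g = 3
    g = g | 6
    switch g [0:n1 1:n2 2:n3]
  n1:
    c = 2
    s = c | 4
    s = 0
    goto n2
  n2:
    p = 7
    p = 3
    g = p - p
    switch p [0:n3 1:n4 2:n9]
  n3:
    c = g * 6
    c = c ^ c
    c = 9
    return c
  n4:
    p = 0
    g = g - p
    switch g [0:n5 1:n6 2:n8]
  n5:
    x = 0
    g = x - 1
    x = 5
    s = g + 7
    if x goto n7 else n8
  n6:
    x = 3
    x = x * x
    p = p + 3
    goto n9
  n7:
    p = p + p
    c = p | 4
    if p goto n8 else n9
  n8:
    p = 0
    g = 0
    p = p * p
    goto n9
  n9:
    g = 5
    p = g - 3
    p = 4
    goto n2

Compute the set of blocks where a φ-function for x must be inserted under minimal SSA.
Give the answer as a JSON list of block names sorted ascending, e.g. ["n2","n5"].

idom tree: n1←n0 n2←n0 n3←n0 n4←n2 n5←n4 n6←n4 n7←n5 n8←n4 n9←n2
Dom at joins:
  n2: preds {n0,n1,n9}: {n0} ∩ {n0,n1} ∩ {n0,n2,n9} = {n0}; idom=n0
  n3: preds {n0,n2}: {n0} ∩ {n0,n2} = {n0}; idom=n0
  n8: preds {n4,n5,n7}: {n0,n2,n4} ∩ {n0,n2,n4,n5} ∩ {n0,n2,n4,n5,n7} = {n0,n2,n4}; idom=n4
  n9: preds {n2,n6,n7,n8}: {n0,n2} ∩ {n0,n2,n4,n6} ∩ {n0,n2,n4,n5,n7} ∩ {n0,n2,n4,n8} = {n0,n2}; idom=n2

DF walk-up:
  n2←n0: walk · to n0
  n2←n1: walk n1 to n0
  n2←n9: walk n9→n2 to n0
  n3←n0: walk · to n0
  n3←n2: walk n2 to n0
  n8←n4: walk · to n4
  n8←n5: walk n5 to n4
  n8←n7: walk n7→n5 to n4
  n9←n2: walk · to n2
  n9←n6: walk n6→n4 to n2
  n9←n7: walk n7→n5→n4 to n2
  n9←n8: walk n8→n4 to n2
  n0 → ∅
  n1 → {n2}
  n2 → {n2,n3}
  n3 → ∅
  n4 → {n9}
  n5 → {n8,n9}
  n6 → {n9}
  n7 → {n8,n9}
  n8 → {n9}
  n9 → {n2}

φ for x: defs {n5,n6}
  DF⁺ = {n2,n3,n8,n9}

Answer: ["n2", "n3", "n8", "n9"]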